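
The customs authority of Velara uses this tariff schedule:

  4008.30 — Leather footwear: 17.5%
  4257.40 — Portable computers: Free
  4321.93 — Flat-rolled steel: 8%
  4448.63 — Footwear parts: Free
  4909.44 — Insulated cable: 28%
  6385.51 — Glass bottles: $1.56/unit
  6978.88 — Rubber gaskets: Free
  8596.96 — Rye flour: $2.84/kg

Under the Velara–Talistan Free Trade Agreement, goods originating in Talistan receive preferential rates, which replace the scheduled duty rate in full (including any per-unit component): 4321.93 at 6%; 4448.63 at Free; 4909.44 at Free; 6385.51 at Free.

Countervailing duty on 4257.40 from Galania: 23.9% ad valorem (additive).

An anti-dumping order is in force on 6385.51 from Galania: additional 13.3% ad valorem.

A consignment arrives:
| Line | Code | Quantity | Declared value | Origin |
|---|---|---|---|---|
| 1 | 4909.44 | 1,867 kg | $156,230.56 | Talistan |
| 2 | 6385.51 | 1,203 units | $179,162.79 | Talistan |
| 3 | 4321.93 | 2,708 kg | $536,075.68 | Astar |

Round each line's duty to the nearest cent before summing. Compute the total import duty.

Line 1 (4909.44, Talistan, 1,867 kg, $156,230.56):
Base rate for 4909.44 is 28%.
Origin Talistan qualifies under the Velara–Talistan agreement and 4909.44 is covered: preferential rate Free applies instead.
Duty = $156,230.56 × 0% = $0.00.
Line 2 (6385.51, Talistan, 1,203 units, $179,162.79):
Base rate for 6385.51 is $1.56/unit.
Origin Talistan qualifies under the Velara–Talistan agreement and 6385.51 is covered: preferential rate Free applies instead.
The additional-duty order on 6385.51 targets Galania, not Talistan; it does not apply.
Duty = $179,162.79 × 0% = $0.00.
Line 3 (4321.93, Astar, 2,708 kg, $536,075.68):
Base rate for 4321.93 is 8%.
4321.93 has an FTA preferential rate, but origin Astar is not Talistan; base rate stands.
Duty = $536,075.68 × 8% = $42,886.05.
Total = $0.00 + $0.00 + $42,886.05 = $42,886.05.

$42,886.05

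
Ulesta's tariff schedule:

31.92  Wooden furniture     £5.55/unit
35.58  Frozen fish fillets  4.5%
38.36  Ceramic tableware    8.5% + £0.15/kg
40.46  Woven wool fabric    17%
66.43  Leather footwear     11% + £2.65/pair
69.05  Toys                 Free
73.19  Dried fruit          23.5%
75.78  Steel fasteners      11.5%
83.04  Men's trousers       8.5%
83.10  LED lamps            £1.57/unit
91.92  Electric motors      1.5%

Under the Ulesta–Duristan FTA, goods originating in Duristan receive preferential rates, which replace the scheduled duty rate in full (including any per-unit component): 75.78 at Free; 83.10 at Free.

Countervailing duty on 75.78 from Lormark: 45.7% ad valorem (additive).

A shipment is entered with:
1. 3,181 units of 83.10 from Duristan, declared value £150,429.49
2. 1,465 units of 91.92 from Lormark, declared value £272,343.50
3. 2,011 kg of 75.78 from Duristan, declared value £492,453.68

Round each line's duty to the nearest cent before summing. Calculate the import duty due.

£4,085.15

Line 1 (83.10, Duristan, 3,181 units, £150,429.49):
Base rate for 83.10 is £1.57/unit.
Origin Duristan qualifies under the Ulesta–Duristan agreement and 83.10 is covered: preferential rate Free applies instead.
Duty = £150,429.49 × 0% = £0.00.
Line 2 (91.92, Lormark, 1,465 units, £272,343.50):
Base rate for 91.92 is 1.5%.
Duty = £272,343.50 × 1.5% = £4,085.15.
Line 3 (75.78, Duristan, 2,011 kg, £492,453.68):
Base rate for 75.78 is 11.5%.
Origin Duristan qualifies under the Ulesta–Duristan agreement and 75.78 is covered: preferential rate Free applies instead.
The additional-duty order on 75.78 targets Lormark, not Duristan; it does not apply.
Duty = £492,453.68 × 0% = £0.00.
Total = £0.00 + £4,085.15 + £0.00 = £4,085.15.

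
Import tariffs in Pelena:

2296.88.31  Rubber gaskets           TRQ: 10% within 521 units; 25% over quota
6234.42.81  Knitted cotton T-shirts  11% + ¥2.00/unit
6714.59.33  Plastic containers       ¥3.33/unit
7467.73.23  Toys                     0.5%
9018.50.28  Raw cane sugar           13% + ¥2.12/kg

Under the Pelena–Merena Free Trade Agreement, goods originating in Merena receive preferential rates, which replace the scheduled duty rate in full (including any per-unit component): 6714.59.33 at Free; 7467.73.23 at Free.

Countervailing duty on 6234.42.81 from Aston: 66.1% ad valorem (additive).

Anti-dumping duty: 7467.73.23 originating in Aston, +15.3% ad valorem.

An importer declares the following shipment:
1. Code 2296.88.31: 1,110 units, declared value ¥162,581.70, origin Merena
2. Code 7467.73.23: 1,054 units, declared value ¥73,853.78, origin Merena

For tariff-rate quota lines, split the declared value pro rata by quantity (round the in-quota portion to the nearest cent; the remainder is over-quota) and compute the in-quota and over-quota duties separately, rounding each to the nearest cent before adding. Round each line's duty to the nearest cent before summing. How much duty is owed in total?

Line 1 (2296.88.31, Merena, 1,110 units, ¥162,581.70):
Code 2296.88.31 is under a tariff-rate quota (threshold 521 units). In-quota: 521 units at 10%; over-quota: 589 units at 25%.
Pro-rata value split: in-quota = ¥162,581.70 × 521/1,110 = ¥76,310.87; over-quota = ¥162,581.70 − ¥76,310.87 = ¥86,270.83.
In-quota duty = ¥76,310.87 × 10% = ¥7,631.09. Over-quota duty = ¥86,270.83 × 25% = ¥21,567.71.
Line duty = ¥7,631.09 + ¥21,567.71 = ¥29,198.80.
Line 2 (7467.73.23, Merena, 1,054 units, ¥73,853.78):
Base rate for 7467.73.23 is 0.5%.
Origin Merena qualifies under the Pelena–Merena agreement and 7467.73.23 is covered: preferential rate Free applies instead.
The additional-duty order on 7467.73.23 targets Aston, not Merena; it does not apply.
Duty = ¥73,853.78 × 0% = ¥0.00.
Total = ¥29,198.80 + ¥0.00 = ¥29,198.80.

¥29,198.80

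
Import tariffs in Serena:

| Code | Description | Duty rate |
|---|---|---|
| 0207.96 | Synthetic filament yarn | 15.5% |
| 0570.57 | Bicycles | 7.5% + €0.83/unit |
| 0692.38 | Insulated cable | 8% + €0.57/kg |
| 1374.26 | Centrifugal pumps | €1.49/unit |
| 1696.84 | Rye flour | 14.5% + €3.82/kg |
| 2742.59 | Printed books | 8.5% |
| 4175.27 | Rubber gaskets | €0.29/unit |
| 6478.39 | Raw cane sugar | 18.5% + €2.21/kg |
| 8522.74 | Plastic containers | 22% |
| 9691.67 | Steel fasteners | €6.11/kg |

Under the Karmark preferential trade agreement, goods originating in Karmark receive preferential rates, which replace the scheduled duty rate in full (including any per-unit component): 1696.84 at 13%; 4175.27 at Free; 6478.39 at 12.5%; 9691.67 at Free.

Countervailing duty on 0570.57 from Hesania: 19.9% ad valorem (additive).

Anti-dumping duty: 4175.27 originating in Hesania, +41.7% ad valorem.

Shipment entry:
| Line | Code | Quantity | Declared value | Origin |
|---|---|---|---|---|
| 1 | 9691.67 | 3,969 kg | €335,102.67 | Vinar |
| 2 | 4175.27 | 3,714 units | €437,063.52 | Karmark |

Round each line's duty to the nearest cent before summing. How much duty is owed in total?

Line 1 (9691.67, Vinar, 3,969 kg, €335,102.67):
Base rate for 9691.67 is €6.11/kg.
9691.67 has an FTA preferential rate, but origin Vinar is not Karmark; base rate stands.
Duty = 3,969 × €6.11 = €24,250.59.
Line 2 (4175.27, Karmark, 3,714 units, €437,063.52):
Base rate for 4175.27 is €0.29/unit.
Origin Karmark qualifies under the Serena–Karmark agreement and 4175.27 is covered: preferential rate Free applies instead.
The additional-duty order on 4175.27 targets Hesania, not Karmark; it does not apply.
Duty = €437,063.52 × 0% = €0.00.
Total = €24,250.59 + €0.00 = €24,250.59.

€24,250.59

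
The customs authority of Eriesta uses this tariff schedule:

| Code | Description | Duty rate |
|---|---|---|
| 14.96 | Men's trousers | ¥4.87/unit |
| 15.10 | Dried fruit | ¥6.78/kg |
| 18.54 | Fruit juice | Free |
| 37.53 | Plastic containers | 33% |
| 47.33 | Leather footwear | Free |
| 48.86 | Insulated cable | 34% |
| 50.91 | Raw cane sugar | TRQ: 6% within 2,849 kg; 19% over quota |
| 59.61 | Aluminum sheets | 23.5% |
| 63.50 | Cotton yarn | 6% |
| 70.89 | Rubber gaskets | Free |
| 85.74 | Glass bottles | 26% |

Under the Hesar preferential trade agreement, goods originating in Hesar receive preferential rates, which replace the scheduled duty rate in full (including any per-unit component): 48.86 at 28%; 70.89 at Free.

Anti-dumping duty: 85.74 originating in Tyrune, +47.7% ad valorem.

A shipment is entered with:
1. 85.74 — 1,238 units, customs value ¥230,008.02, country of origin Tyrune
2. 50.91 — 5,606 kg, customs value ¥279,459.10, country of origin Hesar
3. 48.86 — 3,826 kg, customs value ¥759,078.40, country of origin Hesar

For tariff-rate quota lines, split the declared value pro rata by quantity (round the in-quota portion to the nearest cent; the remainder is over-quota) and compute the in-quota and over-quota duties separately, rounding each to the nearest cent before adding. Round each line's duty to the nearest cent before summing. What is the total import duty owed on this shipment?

¥416,692.15

Line 1 (85.74, Tyrune, 1,238 units, ¥230,008.02):
Base rate for 85.74 is 26%.
Additional duty on 85.74 from Tyrune: +47.7%. Applied ad valorem rate: 26% + 47.7% = 73.7%.
Duty = ¥230,008.02 × 73.7% = ¥169,515.91.
Line 2 (50.91, Hesar, 5,606 kg, ¥279,459.10):
Code 50.91 is under a tariff-rate quota (threshold 2,849 kg). In-quota: 2,849 kg at 6%; over-quota: 2,757 kg at 19%.
Pro-rata value split: in-quota = ¥279,459.10 × 2,849/5,606 = ¥142,022.65; over-quota = ¥279,459.10 − ¥142,022.65 = ¥137,436.45.
In-quota duty = ¥142,022.65 × 6% = ¥8,521.36. Over-quota duty = ¥137,436.45 × 19% = ¥26,112.93.
Line duty = ¥8,521.36 + ¥26,112.93 = ¥34,634.29.
Line 3 (48.86, Hesar, 3,826 kg, ¥759,078.40):
Base rate for 48.86 is 34%.
Origin Hesar qualifies under the Eriesta–Hesar agreement and 48.86 is covered: preferential rate 28% applies instead.
Duty = ¥759,078.40 × 28% = ¥212,541.95.
Total = ¥169,515.91 + ¥34,634.29 + ¥212,541.95 = ¥416,692.15.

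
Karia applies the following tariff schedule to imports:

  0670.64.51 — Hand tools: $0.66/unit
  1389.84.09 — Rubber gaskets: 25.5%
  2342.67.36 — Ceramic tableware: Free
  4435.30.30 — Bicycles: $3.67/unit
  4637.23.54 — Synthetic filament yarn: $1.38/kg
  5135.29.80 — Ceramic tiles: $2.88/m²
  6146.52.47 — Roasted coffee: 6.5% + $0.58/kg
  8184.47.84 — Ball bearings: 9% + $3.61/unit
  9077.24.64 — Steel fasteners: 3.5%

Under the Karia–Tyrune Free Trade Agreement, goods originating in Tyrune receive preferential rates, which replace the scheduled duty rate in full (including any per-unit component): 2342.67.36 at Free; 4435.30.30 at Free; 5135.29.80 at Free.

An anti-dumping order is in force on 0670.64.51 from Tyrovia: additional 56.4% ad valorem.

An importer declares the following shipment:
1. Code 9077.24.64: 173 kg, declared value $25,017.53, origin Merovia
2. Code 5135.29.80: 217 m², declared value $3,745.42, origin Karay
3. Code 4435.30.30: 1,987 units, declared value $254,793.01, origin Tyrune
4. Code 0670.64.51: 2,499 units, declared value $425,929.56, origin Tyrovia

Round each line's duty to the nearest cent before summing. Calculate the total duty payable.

$243,374.18

Line 1 (9077.24.64, Merovia, 173 kg, $25,017.53):
Base rate for 9077.24.64 is 3.5%.
Duty = $25,017.53 × 3.5% = $875.61.
Line 2 (5135.29.80, Karay, 217 m², $3,745.42):
Base rate for 5135.29.80 is $2.88/m².
5135.29.80 has an FTA preferential rate, but origin Karay is not Tyrune; base rate stands.
Duty = 217 × $2.88 = $624.96.
Line 3 (4435.30.30, Tyrune, 1,987 units, $254,793.01):
Base rate for 4435.30.30 is $3.67/unit.
Origin Tyrune qualifies under the Karia–Tyrune agreement and 4435.30.30 is covered: preferential rate Free applies instead.
Duty = $254,793.01 × 0% = $0.00.
Line 4 (0670.64.51, Tyrovia, 2,499 units, $425,929.56):
Base rate for 0670.64.51 is $0.66/unit.
Additional duty on 0670.64.51 from Tyrovia: +56.4% ad valorem. Applied ad valorem rate = 56.4%.
Duty = $425,929.56 × 56.4% + 2,499 × $0.66 = $241,873.61.
Total = $875.61 + $624.96 + $0.00 + $241,873.61 = $243,374.18.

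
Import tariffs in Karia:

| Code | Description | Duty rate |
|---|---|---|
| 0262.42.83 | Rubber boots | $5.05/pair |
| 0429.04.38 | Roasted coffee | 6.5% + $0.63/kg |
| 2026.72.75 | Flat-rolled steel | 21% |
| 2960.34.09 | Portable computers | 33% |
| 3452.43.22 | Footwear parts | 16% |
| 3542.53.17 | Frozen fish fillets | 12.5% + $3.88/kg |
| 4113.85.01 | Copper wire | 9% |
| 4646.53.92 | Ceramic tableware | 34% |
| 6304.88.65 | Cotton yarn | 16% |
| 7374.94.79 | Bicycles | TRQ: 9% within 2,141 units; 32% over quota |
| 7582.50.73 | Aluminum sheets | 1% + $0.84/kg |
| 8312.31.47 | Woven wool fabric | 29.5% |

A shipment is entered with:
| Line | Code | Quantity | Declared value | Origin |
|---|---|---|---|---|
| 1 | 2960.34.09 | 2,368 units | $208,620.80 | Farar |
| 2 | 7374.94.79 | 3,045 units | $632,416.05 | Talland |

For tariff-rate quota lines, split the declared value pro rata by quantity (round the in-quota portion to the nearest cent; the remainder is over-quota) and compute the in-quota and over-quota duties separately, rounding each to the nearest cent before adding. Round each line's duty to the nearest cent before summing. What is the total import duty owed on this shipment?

$168,945.21

Line 1 (2960.34.09, Farar, 2,368 units, $208,620.80):
Base rate for 2960.34.09 is 33%.
Duty = $208,620.80 × 33% = $68,844.86.
Line 2 (7374.94.79, Talland, 3,045 units, $632,416.05):
Code 7374.94.79 is under a tariff-rate quota (threshold 2,141 units). In-quota: 2,141 units at 9%; over-quota: 904 units at 32%.
Pro-rata value split: in-quota = $632,416.05 × 2,141/3,045 = $444,664.29; over-quota = $632,416.05 − $444,664.29 = $187,751.76.
In-quota duty = $444,664.29 × 9% = $40,019.79. Over-quota duty = $187,751.76 × 32% = $60,080.56.
Line duty = $40,019.79 + $60,080.56 = $100,100.35.
Total = $68,844.86 + $100,100.35 = $168,945.21.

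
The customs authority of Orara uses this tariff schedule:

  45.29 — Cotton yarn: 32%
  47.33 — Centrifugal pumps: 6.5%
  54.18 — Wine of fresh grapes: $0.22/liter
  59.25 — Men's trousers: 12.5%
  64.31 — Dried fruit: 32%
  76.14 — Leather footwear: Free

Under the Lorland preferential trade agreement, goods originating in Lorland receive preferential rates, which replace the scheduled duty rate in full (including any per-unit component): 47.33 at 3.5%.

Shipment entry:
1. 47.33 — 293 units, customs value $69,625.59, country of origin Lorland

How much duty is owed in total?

Line 1 (47.33, Lorland, 293 units, $69,625.59):
Base rate for 47.33 is 6.5%.
Origin Lorland qualifies under the Orara–Lorland agreement and 47.33 is covered: preferential rate 3.5% applies instead.
Duty = $69,625.59 × 3.5% = $2,436.90.

$2,436.90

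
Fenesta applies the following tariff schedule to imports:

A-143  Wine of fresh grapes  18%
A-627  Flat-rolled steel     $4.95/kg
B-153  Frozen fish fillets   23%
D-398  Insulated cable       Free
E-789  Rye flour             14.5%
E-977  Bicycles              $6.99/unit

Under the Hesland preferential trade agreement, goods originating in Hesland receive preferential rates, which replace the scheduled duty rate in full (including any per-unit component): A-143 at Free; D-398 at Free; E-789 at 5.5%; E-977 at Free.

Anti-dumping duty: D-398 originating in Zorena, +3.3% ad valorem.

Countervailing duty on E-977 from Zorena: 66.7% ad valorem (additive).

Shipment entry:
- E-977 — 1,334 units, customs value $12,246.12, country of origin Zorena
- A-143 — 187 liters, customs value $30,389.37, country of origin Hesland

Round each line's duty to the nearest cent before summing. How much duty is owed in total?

Line 1 (E-977, Zorena, 1,334 units, $12,246.12):
Base rate for E-977 is $6.99/unit.
E-977 has an FTA preferential rate, but origin Zorena is not Hesland; base rate stands.
Additional duty on E-977 from Zorena: +66.7% ad valorem. Applied ad valorem rate = 66.7%.
Duty = $12,246.12 × 66.7% + 1,334 × $6.99 = $17,492.82.
Line 2 (A-143, Hesland, 187 liters, $30,389.37):
Base rate for A-143 is 18%.
Origin Hesland qualifies under the Fenesta–Hesland agreement and A-143 is covered: preferential rate Free applies instead.
Duty = $30,389.37 × 0% = $0.00.
Total = $17,492.82 + $0.00 = $17,492.82.

$17,492.82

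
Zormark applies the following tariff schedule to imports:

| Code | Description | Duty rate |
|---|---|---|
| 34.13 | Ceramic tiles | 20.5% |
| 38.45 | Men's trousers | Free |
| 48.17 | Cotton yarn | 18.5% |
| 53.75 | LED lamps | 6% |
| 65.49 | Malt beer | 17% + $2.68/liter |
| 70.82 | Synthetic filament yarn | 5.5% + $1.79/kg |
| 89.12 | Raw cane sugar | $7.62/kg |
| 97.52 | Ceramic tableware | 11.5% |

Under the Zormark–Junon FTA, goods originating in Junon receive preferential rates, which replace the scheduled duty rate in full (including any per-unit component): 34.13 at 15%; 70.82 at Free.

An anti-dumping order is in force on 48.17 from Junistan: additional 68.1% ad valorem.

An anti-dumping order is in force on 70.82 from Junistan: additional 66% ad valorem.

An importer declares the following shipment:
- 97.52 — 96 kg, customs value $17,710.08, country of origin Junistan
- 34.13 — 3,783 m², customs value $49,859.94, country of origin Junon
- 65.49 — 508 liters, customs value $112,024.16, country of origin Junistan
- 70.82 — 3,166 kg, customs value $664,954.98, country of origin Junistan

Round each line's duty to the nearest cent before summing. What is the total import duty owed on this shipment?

$511,031.15

Line 1 (97.52, Junistan, 96 kg, $17,710.08):
Base rate for 97.52 is 11.5%.
Duty = $17,710.08 × 11.5% = $2,036.66.
Line 2 (34.13, Junon, 3,783 m², $49,859.94):
Base rate for 34.13 is 20.5%.
Origin Junon qualifies under the Zormark–Junon agreement and 34.13 is covered: preferential rate 15% applies instead.
Duty = $49,859.94 × 15% = $7,478.99.
Line 3 (65.49, Junistan, 508 liters, $112,024.16):
Base rate for 65.49 is 17% + $2.68/liter.
Duty = $112,024.16 × 17% + 508 × $2.68 = $20,405.55.
Line 4 (70.82, Junistan, 3,166 kg, $664,954.98):
Base rate for 70.82 is 5.5% + $1.79/kg.
70.82 has an FTA preferential rate, but origin Junistan is not Junon; base rate stands.
Additional duty on 70.82 from Junistan: +66%. Applied ad valorem rate: 5.5% + 66% = 71.5%.
Duty = $664,954.98 × 71.5% + 3,166 × $1.79 = $481,109.95.
Total = $2,036.66 + $7,478.99 + $20,405.55 + $481,109.95 = $511,031.15.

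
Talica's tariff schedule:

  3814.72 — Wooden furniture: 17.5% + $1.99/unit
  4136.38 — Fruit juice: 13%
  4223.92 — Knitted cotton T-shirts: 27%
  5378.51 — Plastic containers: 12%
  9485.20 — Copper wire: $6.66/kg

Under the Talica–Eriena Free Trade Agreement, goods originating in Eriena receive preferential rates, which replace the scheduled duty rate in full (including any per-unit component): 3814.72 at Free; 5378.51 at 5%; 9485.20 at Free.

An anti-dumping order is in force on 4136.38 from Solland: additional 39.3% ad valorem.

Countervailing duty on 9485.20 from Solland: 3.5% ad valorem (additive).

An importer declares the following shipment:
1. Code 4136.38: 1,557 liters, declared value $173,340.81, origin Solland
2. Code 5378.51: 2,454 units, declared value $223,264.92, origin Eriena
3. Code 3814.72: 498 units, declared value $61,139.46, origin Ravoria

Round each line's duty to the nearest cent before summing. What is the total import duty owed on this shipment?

$113,510.92

Line 1 (4136.38, Solland, 1,557 liters, $173,340.81):
Base rate for 4136.38 is 13%.
Additional duty on 4136.38 from Solland: +39.3%. Applied ad valorem rate: 13% + 39.3% = 52.3%.
Duty = $173,340.81 × 52.3% = $90,657.24.
Line 2 (5378.51, Eriena, 2,454 units, $223,264.92):
Base rate for 5378.51 is 12%.
Origin Eriena qualifies under the Talica–Eriena agreement and 5378.51 is covered: preferential rate 5% applies instead.
Duty = $223,264.92 × 5% = $11,163.25.
Line 3 (3814.72, Ravoria, 498 units, $61,139.46):
Base rate for 3814.72 is 17.5% + $1.99/unit.
3814.72 has an FTA preferential rate, but origin Ravoria is not Eriena; base rate stands.
Duty = $61,139.46 × 17.5% + 498 × $1.99 = $11,690.43.
Total = $90,657.24 + $11,163.25 + $11,690.43 = $113,510.92.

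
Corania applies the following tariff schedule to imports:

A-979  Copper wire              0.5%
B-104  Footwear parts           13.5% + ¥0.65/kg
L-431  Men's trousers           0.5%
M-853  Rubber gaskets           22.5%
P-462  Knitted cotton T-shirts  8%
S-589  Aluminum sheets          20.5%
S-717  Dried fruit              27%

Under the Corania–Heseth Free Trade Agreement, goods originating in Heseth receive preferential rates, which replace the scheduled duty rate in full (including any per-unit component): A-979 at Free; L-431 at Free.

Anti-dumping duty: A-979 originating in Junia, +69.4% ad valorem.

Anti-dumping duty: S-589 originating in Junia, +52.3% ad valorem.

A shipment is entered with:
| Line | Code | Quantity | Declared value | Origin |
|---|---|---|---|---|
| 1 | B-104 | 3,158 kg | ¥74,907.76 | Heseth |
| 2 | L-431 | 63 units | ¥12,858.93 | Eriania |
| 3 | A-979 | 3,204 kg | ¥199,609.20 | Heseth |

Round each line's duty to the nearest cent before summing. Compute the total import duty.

¥12,229.54

Line 1 (B-104, Heseth, 3,158 kg, ¥74,907.76):
Base rate for B-104 is 13.5% + ¥0.65/kg.
Origin Heseth is the FTA partner but B-104 is not on the preference list; base rate stands.
Duty = ¥74,907.76 × 13.5% + 3,158 × ¥0.65 = ¥12,165.25.
Line 2 (L-431, Eriania, 63 units, ¥12,858.93):
Base rate for L-431 is 0.5%.
L-431 has an FTA preferential rate, but origin Eriania is not Heseth; base rate stands.
Duty = ¥12,858.93 × 0.5% = ¥64.29.
Line 3 (A-979, Heseth, 3,204 kg, ¥199,609.20):
Base rate for A-979 is 0.5%.
Origin Heseth qualifies under the Corania–Heseth agreement and A-979 is covered: preferential rate Free applies instead.
The additional-duty order on A-979 targets Junia, not Heseth; it does not apply.
Duty = ¥199,609.20 × 0% = ¥0.00.
Total = ¥12,165.25 + ¥64.29 + ¥0.00 = ¥12,229.54.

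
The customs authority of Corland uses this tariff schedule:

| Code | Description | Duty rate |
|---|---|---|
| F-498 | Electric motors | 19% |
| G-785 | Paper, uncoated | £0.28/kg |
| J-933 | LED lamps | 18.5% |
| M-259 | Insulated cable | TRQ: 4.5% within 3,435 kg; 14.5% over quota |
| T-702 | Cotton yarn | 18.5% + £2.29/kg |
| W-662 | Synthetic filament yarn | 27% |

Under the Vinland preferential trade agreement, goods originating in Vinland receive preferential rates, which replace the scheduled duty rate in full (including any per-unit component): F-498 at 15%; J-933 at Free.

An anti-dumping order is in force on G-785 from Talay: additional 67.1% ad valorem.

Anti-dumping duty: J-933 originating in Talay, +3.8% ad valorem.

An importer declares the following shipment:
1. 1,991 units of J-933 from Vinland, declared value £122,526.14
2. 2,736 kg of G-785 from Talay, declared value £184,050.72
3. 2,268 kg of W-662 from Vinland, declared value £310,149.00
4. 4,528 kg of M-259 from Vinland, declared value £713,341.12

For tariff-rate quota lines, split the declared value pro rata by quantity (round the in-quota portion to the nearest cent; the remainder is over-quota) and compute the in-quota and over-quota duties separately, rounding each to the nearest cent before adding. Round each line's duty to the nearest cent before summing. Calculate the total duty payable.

£257,323.82

Line 1 (J-933, Vinland, 1,991 units, £122,526.14):
Base rate for J-933 is 18.5%.
Origin Vinland qualifies under the Corland–Vinland agreement and J-933 is covered: preferential rate Free applies instead.
The additional-duty order on J-933 targets Talay, not Vinland; it does not apply.
Duty = £122,526.14 × 0% = £0.00.
Line 2 (G-785, Talay, 2,736 kg, £184,050.72):
Base rate for G-785 is £0.28/kg.
Additional duty on G-785 from Talay: +67.1% ad valorem. Applied ad valorem rate = 67.1%.
Duty = £184,050.72 × 67.1% + 2,736 × £0.28 = £124,264.11.
Line 3 (W-662, Vinland, 2,268 kg, £310,149.00):
Base rate for W-662 is 27%.
Origin Vinland is the FTA partner but W-662 is not on the preference list; base rate stands.
Duty = £310,149.00 × 27% = £83,740.23.
Line 4 (M-259, Vinland, 4,528 kg, £713,341.12):
Code M-259 is under a tariff-rate quota (threshold 3,435 kg). In-quota: 3,435 kg at 4.5%; over-quota: 1,093 kg at 14.5%.
Pro-rata value split: in-quota = £713,341.12 × 3,435/4,528 = £541,149.90; over-quota = £713,341.12 − £541,149.90 = £172,191.22.
In-quota duty = £541,149.90 × 4.5% = £24,351.75. Over-quota duty = £172,191.22 × 14.5% = £24,967.73.
Line duty = £24,351.75 + £24,967.73 = £49,319.48.
Total = £0.00 + £124,264.11 + £83,740.23 + £49,319.48 = £257,323.82.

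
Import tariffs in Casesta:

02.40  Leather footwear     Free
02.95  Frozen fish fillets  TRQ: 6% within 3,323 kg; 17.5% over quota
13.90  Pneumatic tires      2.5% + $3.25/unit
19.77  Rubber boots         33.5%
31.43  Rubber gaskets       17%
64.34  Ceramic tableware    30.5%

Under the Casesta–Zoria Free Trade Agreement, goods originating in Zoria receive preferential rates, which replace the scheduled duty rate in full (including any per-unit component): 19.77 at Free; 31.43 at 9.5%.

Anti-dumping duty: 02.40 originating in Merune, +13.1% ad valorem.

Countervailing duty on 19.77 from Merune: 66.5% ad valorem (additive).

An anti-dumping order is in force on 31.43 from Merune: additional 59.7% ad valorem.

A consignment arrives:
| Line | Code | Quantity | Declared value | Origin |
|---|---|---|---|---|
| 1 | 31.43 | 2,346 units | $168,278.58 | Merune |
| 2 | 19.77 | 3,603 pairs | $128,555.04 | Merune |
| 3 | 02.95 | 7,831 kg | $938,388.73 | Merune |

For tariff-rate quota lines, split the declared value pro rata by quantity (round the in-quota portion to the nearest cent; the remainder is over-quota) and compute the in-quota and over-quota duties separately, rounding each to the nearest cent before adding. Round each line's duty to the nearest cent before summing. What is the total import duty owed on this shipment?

Line 1 (31.43, Merune, 2,346 units, $168,278.58):
Base rate for 31.43 is 17%.
31.43 has an FTA preferential rate, but origin Merune is not Zoria; base rate stands.
Additional duty on 31.43 from Merune: +59.7%. Applied ad valorem rate: 17% + 59.7% = 76.7%.
Duty = $168,278.58 × 76.7% = $129,069.67.
Line 2 (19.77, Merune, 3,603 pairs, $128,555.04):
Base rate for 19.77 is 33.5%.
19.77 has an FTA preferential rate, but origin Merune is not Zoria; base rate stands.
Additional duty on 19.77 from Merune: +66.5%. Applied ad valorem rate: 33.5% + 66.5% = 100%.
Duty = $128,555.04 × 100% = $128,555.04.
Line 3 (02.95, Merune, 7,831 kg, $938,388.73):
Code 02.95 is under a tariff-rate quota (threshold 3,323 kg). In-quota: 3,323 kg at 6%; over-quota: 4,508 kg at 17.5%.
Pro-rata value split: in-quota = $938,388.73 × 3,323/7,831 = $398,195.09; over-quota = $938,388.73 − $398,195.09 = $540,193.64.
In-quota duty = $398,195.09 × 6% = $23,891.71. Over-quota duty = $540,193.64 × 17.5% = $94,533.89.
Line duty = $23,891.71 + $94,533.89 = $118,425.60.
Total = $129,069.67 + $128,555.04 + $118,425.60 = $376,050.31.

$376,050.31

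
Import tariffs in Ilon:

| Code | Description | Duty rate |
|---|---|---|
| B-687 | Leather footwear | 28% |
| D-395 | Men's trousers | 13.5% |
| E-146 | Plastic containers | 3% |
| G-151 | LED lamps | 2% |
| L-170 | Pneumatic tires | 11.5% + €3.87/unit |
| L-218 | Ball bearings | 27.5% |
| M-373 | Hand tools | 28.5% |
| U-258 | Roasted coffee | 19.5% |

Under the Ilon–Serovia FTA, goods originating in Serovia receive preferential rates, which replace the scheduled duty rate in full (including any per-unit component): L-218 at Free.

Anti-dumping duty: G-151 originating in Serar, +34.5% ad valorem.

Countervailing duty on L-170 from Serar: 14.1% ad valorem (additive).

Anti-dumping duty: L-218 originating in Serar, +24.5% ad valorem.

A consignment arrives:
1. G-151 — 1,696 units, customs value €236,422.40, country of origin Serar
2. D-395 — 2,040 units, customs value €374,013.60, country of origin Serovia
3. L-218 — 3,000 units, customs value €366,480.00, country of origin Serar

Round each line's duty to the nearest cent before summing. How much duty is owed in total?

€327,355.62

Line 1 (G-151, Serar, 1,696 units, €236,422.40):
Base rate for G-151 is 2%.
Additional duty on G-151 from Serar: +34.5%. Applied ad valorem rate: 2% + 34.5% = 36.5%.
Duty = €236,422.40 × 36.5% = €86,294.18.
Line 2 (D-395, Serovia, 2,040 units, €374,013.60):
Base rate for D-395 is 13.5%.
Origin Serovia is the FTA partner but D-395 is not on the preference list; base rate stands.
Duty = €374,013.60 × 13.5% = €50,491.84.
Line 3 (L-218, Serar, 3,000 units, €366,480.00):
Base rate for L-218 is 27.5%.
L-218 has an FTA preferential rate, but origin Serar is not Serovia; base rate stands.
Additional duty on L-218 from Serar: +24.5%. Applied ad valorem rate: 27.5% + 24.5% = 52%.
Duty = €366,480.00 × 52% = €190,569.60.
Total = €86,294.18 + €50,491.84 + €190,569.60 = €327,355.62.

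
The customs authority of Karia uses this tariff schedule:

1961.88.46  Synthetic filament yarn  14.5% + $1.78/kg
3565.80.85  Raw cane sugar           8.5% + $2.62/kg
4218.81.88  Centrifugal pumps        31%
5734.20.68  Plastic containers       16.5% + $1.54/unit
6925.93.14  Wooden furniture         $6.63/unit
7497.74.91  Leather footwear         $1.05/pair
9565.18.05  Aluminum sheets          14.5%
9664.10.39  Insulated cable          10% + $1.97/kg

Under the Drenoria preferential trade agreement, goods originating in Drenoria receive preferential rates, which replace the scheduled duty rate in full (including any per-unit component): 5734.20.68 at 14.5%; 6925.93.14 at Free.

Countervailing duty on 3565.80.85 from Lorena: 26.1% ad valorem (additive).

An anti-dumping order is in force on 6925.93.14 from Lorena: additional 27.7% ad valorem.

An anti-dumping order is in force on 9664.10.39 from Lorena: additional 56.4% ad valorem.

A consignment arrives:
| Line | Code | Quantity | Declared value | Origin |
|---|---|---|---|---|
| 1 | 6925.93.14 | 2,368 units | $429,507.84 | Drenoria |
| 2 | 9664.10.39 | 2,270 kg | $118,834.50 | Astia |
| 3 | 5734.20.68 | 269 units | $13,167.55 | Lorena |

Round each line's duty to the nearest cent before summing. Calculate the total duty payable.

$18,942.26

Line 1 (6925.93.14, Drenoria, 2,368 units, $429,507.84):
Base rate for 6925.93.14 is $6.63/unit.
Origin Drenoria qualifies under the Karia–Drenoria agreement and 6925.93.14 is covered: preferential rate Free applies instead.
The additional-duty order on 6925.93.14 targets Lorena, not Drenoria; it does not apply.
Duty = $429,507.84 × 0% = $0.00.
Line 2 (9664.10.39, Astia, 2,270 kg, $118,834.50):
Base rate for 9664.10.39 is 10% + $1.97/kg.
The additional-duty order on 9664.10.39 targets Lorena, not Astia; it does not apply.
Duty = $118,834.50 × 10% + 2,270 × $1.97 = $16,355.35.
Line 3 (5734.20.68, Lorena, 269 units, $13,167.55):
Base rate for 5734.20.68 is 16.5% + $1.54/unit.
5734.20.68 has an FTA preferential rate, but origin Lorena is not Drenoria; base rate stands.
Duty = $13,167.55 × 16.5% + 269 × $1.54 = $2,586.91.
Total = $0.00 + $16,355.35 + $2,586.91 = $18,942.26.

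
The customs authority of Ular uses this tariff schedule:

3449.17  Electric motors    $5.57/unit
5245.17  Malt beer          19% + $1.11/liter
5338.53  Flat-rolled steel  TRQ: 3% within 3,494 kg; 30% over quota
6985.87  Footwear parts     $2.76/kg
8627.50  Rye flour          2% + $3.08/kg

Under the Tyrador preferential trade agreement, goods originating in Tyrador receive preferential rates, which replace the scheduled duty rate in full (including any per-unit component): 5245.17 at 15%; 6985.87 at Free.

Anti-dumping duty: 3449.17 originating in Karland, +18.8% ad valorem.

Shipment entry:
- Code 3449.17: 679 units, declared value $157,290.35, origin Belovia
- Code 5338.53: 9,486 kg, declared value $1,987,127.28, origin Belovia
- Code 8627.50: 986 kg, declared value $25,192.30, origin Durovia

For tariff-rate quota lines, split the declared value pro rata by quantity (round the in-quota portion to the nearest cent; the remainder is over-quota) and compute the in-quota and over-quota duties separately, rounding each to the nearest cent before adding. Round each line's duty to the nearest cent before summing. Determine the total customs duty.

$405,841.70

Line 1 (3449.17, Belovia, 679 units, $157,290.35):
Base rate for 3449.17 is $5.57/unit.
The additional-duty order on 3449.17 targets Karland, not Belovia; it does not apply.
Duty = 679 × $5.57 = $3,782.03.
Line 2 (5338.53, Belovia, 9,486 kg, $1,987,127.28):
Code 5338.53 is under a tariff-rate quota (threshold 3,494 kg). In-quota: 3,494 kg at 3%; over-quota: 5,992 kg at 30%.
Pro-rata value split: in-quota = $1,987,127.28 × 3,494/9,486 = $731,923.12; over-quota = $1,987,127.28 − $731,923.12 = $1,255,204.16.
In-quota duty = $731,923.12 × 3% = $21,957.69. Over-quota duty = $1,255,204.16 × 30% = $376,561.25.
Line duty = $21,957.69 + $376,561.25 = $398,518.94.
Line 3 (8627.50, Durovia, 986 kg, $25,192.30):
Base rate for 8627.50 is 2% + $3.08/kg.
Duty = $25,192.30 × 2% + 986 × $3.08 = $3,540.73.
Total = $3,782.03 + $398,518.94 + $3,540.73 = $405,841.70.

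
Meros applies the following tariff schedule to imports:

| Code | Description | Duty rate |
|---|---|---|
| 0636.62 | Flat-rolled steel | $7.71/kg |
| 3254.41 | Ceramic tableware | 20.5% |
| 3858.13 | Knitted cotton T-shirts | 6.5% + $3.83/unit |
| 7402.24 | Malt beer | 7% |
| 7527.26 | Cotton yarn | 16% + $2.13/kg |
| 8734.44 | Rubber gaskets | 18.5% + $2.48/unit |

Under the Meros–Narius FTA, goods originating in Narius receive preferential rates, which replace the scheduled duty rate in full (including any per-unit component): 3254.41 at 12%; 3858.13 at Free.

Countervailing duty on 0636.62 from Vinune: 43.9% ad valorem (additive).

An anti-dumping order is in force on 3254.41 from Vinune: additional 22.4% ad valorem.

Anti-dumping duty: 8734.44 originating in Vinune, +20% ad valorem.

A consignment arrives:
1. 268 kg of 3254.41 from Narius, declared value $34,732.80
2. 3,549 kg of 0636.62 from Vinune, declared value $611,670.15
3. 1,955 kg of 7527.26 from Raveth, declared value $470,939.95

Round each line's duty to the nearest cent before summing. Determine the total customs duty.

Line 1 (3254.41, Narius, 268 kg, $34,732.80):
Base rate for 3254.41 is 20.5%.
Origin Narius qualifies under the Meros–Narius agreement and 3254.41 is covered: preferential rate 12% applies instead.
The additional-duty order on 3254.41 targets Vinune, not Narius; it does not apply.
Duty = $34,732.80 × 12% = $4,167.94.
Line 2 (0636.62, Vinune, 3,549 kg, $611,670.15):
Base rate for 0636.62 is $7.71/kg.
Additional duty on 0636.62 from Vinune: +43.9% ad valorem. Applied ad valorem rate = 43.9%.
Duty = $611,670.15 × 43.9% + 3,549 × $7.71 = $295,885.99.
Line 3 (7527.26, Raveth, 1,955 kg, $470,939.95):
Base rate for 7527.26 is 16% + $2.13/kg.
Duty = $470,939.95 × 16% + 1,955 × $2.13 = $79,514.54.
Total = $4,167.94 + $295,885.99 + $79,514.54 = $379,568.47.

$379,568.47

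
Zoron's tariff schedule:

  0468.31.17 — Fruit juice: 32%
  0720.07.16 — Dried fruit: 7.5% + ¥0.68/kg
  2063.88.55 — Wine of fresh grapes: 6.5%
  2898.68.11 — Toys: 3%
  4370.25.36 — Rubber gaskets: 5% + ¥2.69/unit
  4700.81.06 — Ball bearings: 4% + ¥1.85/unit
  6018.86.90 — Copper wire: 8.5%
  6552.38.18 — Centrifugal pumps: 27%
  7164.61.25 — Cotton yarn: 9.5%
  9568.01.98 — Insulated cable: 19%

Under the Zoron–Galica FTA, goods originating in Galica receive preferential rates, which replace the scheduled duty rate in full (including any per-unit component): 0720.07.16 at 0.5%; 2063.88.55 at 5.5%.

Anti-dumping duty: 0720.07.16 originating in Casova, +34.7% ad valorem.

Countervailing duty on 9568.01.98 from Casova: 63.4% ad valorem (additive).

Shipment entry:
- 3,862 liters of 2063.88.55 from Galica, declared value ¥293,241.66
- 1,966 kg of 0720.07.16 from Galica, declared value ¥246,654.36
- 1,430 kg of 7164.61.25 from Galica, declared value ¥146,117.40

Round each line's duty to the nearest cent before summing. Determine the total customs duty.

¥31,242.71

Line 1 (2063.88.55, Galica, 3,862 liters, ¥293,241.66):
Base rate for 2063.88.55 is 6.5%.
Origin Galica qualifies under the Zoron–Galica agreement and 2063.88.55 is covered: preferential rate 5.5% applies instead.
Duty = ¥293,241.66 × 5.5% = ¥16,128.29.
Line 2 (0720.07.16, Galica, 1,966 kg, ¥246,654.36):
Base rate for 0720.07.16 is 7.5% + ¥0.68/kg.
Origin Galica qualifies under the Zoron–Galica agreement and 0720.07.16 is covered: preferential rate 0.5% applies instead.
The additional-duty order on 0720.07.16 targets Casova, not Galica; it does not apply.
Duty = ¥246,654.36 × 0.5% = ¥1,233.27.
Line 3 (7164.61.25, Galica, 1,430 kg, ¥146,117.40):
Base rate for 7164.61.25 is 9.5%.
Origin Galica is the FTA partner but 7164.61.25 is not on the preference list; base rate stands.
Duty = ¥146,117.40 × 9.5% = ¥13,881.15.
Total = ¥16,128.29 + ¥1,233.27 + ¥13,881.15 = ¥31,242.71.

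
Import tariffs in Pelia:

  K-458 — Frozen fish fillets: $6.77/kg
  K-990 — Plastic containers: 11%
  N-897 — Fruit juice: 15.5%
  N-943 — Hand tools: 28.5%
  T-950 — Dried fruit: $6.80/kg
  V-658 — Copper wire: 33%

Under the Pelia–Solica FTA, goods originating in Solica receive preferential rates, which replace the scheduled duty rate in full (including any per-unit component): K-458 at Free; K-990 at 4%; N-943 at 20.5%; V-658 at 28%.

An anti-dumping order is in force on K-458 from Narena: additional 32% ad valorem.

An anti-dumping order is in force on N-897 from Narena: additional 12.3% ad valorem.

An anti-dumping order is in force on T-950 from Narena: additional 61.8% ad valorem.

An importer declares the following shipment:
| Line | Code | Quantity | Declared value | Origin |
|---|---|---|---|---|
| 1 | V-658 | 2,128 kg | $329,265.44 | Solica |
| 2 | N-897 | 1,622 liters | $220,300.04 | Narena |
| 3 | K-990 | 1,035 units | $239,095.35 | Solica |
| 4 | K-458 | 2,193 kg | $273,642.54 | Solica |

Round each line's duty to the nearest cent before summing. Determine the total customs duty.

Line 1 (V-658, Solica, 2,128 kg, $329,265.44):
Base rate for V-658 is 33%.
Origin Solica qualifies under the Pelia–Solica agreement and V-658 is covered: preferential rate 28% applies instead.
Duty = $329,265.44 × 28% = $92,194.32.
Line 2 (N-897, Narena, 1,622 liters, $220,300.04):
Base rate for N-897 is 15.5%.
Additional duty on N-897 from Narena: +12.3%. Applied ad valorem rate: 15.5% + 12.3% = 27.8%.
Duty = $220,300.04 × 27.8% = $61,243.41.
Line 3 (K-990, Solica, 1,035 units, $239,095.35):
Base rate for K-990 is 11%.
Origin Solica qualifies under the Pelia–Solica agreement and K-990 is covered: preferential rate 4% applies instead.
Duty = $239,095.35 × 4% = $9,563.81.
Line 4 (K-458, Solica, 2,193 kg, $273,642.54):
Base rate for K-458 is $6.77/kg.
Origin Solica qualifies under the Pelia–Solica agreement and K-458 is covered: preferential rate Free applies instead.
The additional-duty order on K-458 targets Narena, not Solica; it does not apply.
Duty = $273,642.54 × 0% = $0.00.
Total = $92,194.32 + $61,243.41 + $9,563.81 + $0.00 = $163,001.54.

$163,001.54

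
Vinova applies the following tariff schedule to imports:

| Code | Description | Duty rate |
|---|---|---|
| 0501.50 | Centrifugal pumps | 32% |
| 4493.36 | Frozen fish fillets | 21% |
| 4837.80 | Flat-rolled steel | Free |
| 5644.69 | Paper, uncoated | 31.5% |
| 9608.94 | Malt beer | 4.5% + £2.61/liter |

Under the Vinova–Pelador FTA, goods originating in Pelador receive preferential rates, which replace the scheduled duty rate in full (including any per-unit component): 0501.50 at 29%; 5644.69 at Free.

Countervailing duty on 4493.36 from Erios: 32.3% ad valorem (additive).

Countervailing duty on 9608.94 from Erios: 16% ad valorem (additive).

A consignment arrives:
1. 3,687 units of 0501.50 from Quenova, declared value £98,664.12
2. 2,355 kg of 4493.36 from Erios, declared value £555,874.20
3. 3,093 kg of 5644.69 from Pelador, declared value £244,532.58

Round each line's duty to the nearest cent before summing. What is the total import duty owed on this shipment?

£327,853.47

Line 1 (0501.50, Quenova, 3,687 units, £98,664.12):
Base rate for 0501.50 is 32%.
0501.50 has an FTA preferential rate, but origin Quenova is not Pelador; base rate stands.
Duty = £98,664.12 × 32% = £31,572.52.
Line 2 (4493.36, Erios, 2,355 kg, £555,874.20):
Base rate for 4493.36 is 21%.
Additional duty on 4493.36 from Erios: +32.3%. Applied ad valorem rate: 21% + 32.3% = 53.3%.
Duty = £555,874.20 × 53.3% = £296,280.95.
Line 3 (5644.69, Pelador, 3,093 kg, £244,532.58):
Base rate for 5644.69 is 31.5%.
Origin Pelador qualifies under the Vinova–Pelador agreement and 5644.69 is covered: preferential rate Free applies instead.
Duty = £244,532.58 × 0% = £0.00.
Total = £31,572.52 + £296,280.95 + £0.00 = £327,853.47.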